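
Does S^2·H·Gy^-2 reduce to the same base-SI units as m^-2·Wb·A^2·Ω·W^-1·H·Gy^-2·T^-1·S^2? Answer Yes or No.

Yes

Left side:
  S = 1/Ω (conductance is reciprocal resistance),
      = kg⁻¹·m⁻²·s³·A².
  So S² = kg⁻²·m⁻⁴·s⁶·A⁴.
  H = Wb/A (inductance = flux per current),
      = kg·m²·s⁻²·A⁻².
  Gy = J/kg (absorbed dose = energy per mass),
      = m²·s⁻².
  So Gy⁻² = m⁻⁴·s⁴.
  Combining: S²·H·Gy⁻² = (kg⁻²·m⁻⁴·s⁶·A⁴) · (kg·m²·s⁻²·A⁻²) · (m⁻⁴·s⁴) = kg⁻¹·m⁻⁶·s⁸·A².
Right side:
  Wb = kg·m²·s⁻²·A⁻¹.
  Ω = kg·m²·s⁻³·A⁻².
  W = kg·m²·s⁻³.
  So W⁻¹ = kg⁻¹·m⁻²·s³.
  H = kg·m²·s⁻²·A⁻².
  Gy = m²·s⁻².
  So Gy⁻² = m⁻⁴·s⁴.
  T = kg·s⁻²·A⁻¹.
  So T⁻¹ = kg⁻¹·s²·A.
  S = kg⁻¹·m⁻²·s³·A².
  So S² = kg⁻²·m⁻⁴·s⁶·A⁴.
  Combining: m⁻²·Wb·A²·Ω·W⁻¹·H·Gy⁻²·T⁻¹·S² = m⁻² · (kg·m²·s⁻²·A⁻¹) · A² · (kg·m²·s⁻³·A⁻²) · (kg⁻¹·m⁻²·s³) · (kg·m²·s⁻²·A⁻²) · (m⁻⁴·s⁴) · (kg⁻¹·s²·A) · (kg⁻²·m⁻⁴·s⁶·A⁴) = kg⁻¹·m⁻⁶·s⁸·A².
Both reduce to kg⁻¹·m⁻⁶·s⁸·A².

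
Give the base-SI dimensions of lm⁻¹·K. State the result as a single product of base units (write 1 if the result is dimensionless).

K·cd⁻¹

lm = cd·sr = cd (luminous flux; sr is dimensionless).
So lm⁻¹ = cd⁻¹.
Combining: lm⁻¹·K = cd⁻¹ · K = K·cd⁻¹.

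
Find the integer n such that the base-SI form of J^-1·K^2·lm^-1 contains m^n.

J = kg·m²·s⁻².
So J⁻¹ = kg⁻¹·m⁻²·s².
lm = cd.
So lm⁻¹ = cd⁻¹.
Combining: J⁻¹·K²·lm⁻¹ = (kg⁻¹·m⁻²·s²) · K² · cd⁻¹ = kg⁻¹·m⁻²·s²·K²·cd⁻¹.
The exponent of m is -2.

-2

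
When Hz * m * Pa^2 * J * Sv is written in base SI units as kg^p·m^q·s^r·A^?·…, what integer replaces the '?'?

0

Hz = s⁻¹.
Pa = kg·m⁻¹·s⁻².
So Pa² = kg²·m⁻²·s⁻⁴.
J = kg·m²·s⁻².
Sv = m²·s⁻².
Combining: Hz·m·Pa²·J·Sv = s⁻¹ · m · (kg²·m⁻²·s⁻⁴) · (kg·m²·s⁻²) · (m²·s⁻²) = kg³·m³·s⁻⁹.
The exponent of A is 0.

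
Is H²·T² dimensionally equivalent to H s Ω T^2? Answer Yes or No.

Left side:
  H = Wb/A (inductance = flux per current),
      = kg·m²·s⁻²·A⁻².
  So H² = kg²·m⁴·s⁻⁴·A⁻⁴.
  T = Wb/m² (flux density = flux per area),
      = kg·s⁻²·A⁻¹.
  So T² = kg²·s⁻⁴·A⁻².
  Combining: H²·T² = (kg²·m⁴·s⁻⁴·A⁻⁴) · (kg²·s⁻⁴·A⁻²) = kg⁴·m⁴·s⁻⁸·A⁻⁶.
Right side:
  H = kg·m²·s⁻²·A⁻².
  Ω = kg·m²·s⁻³·A⁻².
  T = kg·s⁻²·A⁻¹.
  So T² = kg²·s⁻⁴·A⁻².
  Combining: H·s·Ω·T² = (kg·m²·s⁻²·A⁻²) · s · (kg·m²·s⁻³·A⁻²) · (kg²·s⁻⁴·A⁻²) = kg⁴·m⁴·s⁻⁸·A⁻⁶.
Both reduce to kg⁴·m⁴·s⁻⁸·A⁻⁶.

Yes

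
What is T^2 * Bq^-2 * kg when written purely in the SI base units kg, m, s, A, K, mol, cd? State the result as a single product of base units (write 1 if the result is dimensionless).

T = kg·s⁻²·A⁻¹.
So T² = kg²·s⁻⁴·A⁻².
Bq = s⁻¹.
So Bq⁻² = s².
Combining: T²·Bq⁻²·kg = (kg²·s⁻⁴·A⁻²) · s² · kg = kg³·s⁻²·A⁻².

kg³·s⁻²·A⁻²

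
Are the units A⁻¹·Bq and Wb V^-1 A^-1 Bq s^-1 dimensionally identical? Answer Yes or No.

Yes

Left side:
  Bq = 1/s = s⁻¹ (activity is decays per second).
  Combining: A⁻¹·Bq = A⁻¹ · s⁻¹ = s⁻¹·A⁻¹.
Right side:
  Wb = V·s (flux: a volt is a weber per second),
      = kg·m²·s⁻²·A⁻¹.
  V = W/A (potential = power per current),
      = kg·m²·s⁻³·A⁻¹.
  So V⁻¹ = kg⁻¹·m⁻²·s³·A.
  Bq = 1/s = s⁻¹ (activity is decays per second).
  Combining: Wb·V⁻¹·A⁻¹·Bq·s⁻¹ = (kg·m²·s⁻²·A⁻¹) · (kg⁻¹·m⁻²·s³·A) · A⁻¹ · s⁻¹ · s⁻¹ = s⁻¹·A⁻¹.
Both reduce to s⁻¹·A⁻¹.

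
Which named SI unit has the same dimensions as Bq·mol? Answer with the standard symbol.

Bq = 1/s = s⁻¹ (activity is decays per second).
Combining: Bq·mol = s⁻¹ · mol = s⁻¹·mol.
s⁻¹·mol is the base-SI form of the katal.

kat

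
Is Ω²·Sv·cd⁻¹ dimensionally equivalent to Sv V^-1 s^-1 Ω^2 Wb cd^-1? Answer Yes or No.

Left side:
  Ω = V/A (resistance = voltage per current),
      = kg·m²·s⁻³·A⁻².
  So Ω² = kg²·m⁴·s⁻⁶·A⁻⁴.
  Sv = J/kg (equivalent dose = energy per mass),
      = m²·s⁻².
  Combining: Ω²·Sv·cd⁻¹ = (kg²·m⁴·s⁻⁶·A⁻⁴) · (m²·s⁻²) · cd⁻¹ = kg²·m⁶·s⁻⁸·A⁻⁴·cd⁻¹.
Right side:
  Sv = J/kg (equivalent dose = energy per mass),
      = m²·s⁻².
  V = W/A (potential = power per current),
      = kg·m²·s⁻³·A⁻¹.
  So V⁻¹ = kg⁻¹·m⁻²·s³·A.
  Ω = V/A (resistance = voltage per current),
      = kg·m²·s⁻³·A⁻².
  So Ω² = kg²·m⁴·s⁻⁶·A⁻⁴.
  Wb = V·s (flux: a volt is a weber per second),
      = kg·m²·s⁻²·A⁻¹.
  Combining: Sv·V⁻¹·s⁻¹·Ω²·Wb·cd⁻¹ = (m²·s⁻²) · (kg⁻¹·m⁻²·s³·A) · s⁻¹ · (kg²·m⁴·s⁻⁶·A⁻⁴) · (kg·m²·s⁻²·A⁻¹) · cd⁻¹ = kg²·m⁶·s⁻⁸·A⁻⁴·cd⁻¹.
Both reduce to kg²·m⁶·s⁻⁸·A⁻⁴·cd⁻¹.

Yes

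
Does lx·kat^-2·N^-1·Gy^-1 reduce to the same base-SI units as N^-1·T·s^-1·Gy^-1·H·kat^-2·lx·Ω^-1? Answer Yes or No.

Left side:
  lx = lm/m² (illuminance = luminous flux per area),
      = m⁻²·cd.
  kat = mol/s = s⁻¹·mol (catalytic activity).
  So kat⁻² = s²·mol⁻².
  N = kg·m/s² = kg·m·s⁻² (force = mass × acceleration).
  So N⁻¹ = kg⁻¹·m⁻¹·s².
  Gy = J/kg (absorbed dose = energy per mass),
      = m²·s⁻².
  So Gy⁻¹ = m⁻²·s².
  Combining: lx·kat⁻²·N⁻¹·Gy⁻¹ = (m⁻²·cd) · (s²·mol⁻²) · (kg⁻¹·m⁻¹·s²) · (m⁻²·s²) = kg⁻¹·m⁻⁵·s⁶·mol⁻²·cd.
Right side:
  N = kg·m·s⁻².
  So N⁻¹ = kg⁻¹·m⁻¹·s².
  T = kg·s⁻²·A⁻¹.
  Gy = m²·s⁻².
  So Gy⁻¹ = m⁻²·s².
  H = kg·m²·s⁻²·A⁻².
  kat = s⁻¹·mol.
  So kat⁻² = s²·mol⁻².
  lx = m⁻²·cd.
  Ω = kg·m²·s⁻³·A⁻².
  So Ω⁻¹ = kg⁻¹·m⁻²·s³·A².
  Combining: N⁻¹·T·s⁻¹·Gy⁻¹·H·kat⁻²·lx·Ω⁻¹ = (kg⁻¹·m⁻¹·s²) · (kg·s⁻²·A⁻¹) · s⁻¹ · (m⁻²·s²) · (kg·m²·s⁻²·A⁻²) · (s²·mol⁻²) · (m⁻²·cd) · (kg⁻¹·m⁻²·s³·A²) = m⁻⁵·s⁴·A⁻¹·mol⁻²·cd.
Left is kg⁻¹·m⁻⁵·s⁶·mol⁻²·cd; right is m⁻⁵·s⁴·A⁻¹·mol⁻²·cd — different.

No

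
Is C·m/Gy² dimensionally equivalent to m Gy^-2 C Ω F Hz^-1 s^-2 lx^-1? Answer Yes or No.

Left side:
  Gy = J/kg (absorbed dose = energy per mass),
      = m²·s⁻².
  So Gy⁻² = m⁻⁴·s⁴.
  C = A·s = s·A (charge = current × time).
  Combining: Gy⁻²·C·m = (m⁻⁴·s⁴) · (s·A) · m = m⁻³·s⁵·A.
Right side:
  Gy = J/kg (absorbed dose = energy per mass),
      = m²·s⁻².
  So Gy⁻² = m⁻⁴·s⁴.
  C = A·s = s·A (charge = current × time).
  Ω = V/A (resistance = voltage per current),
      = kg·m²·s⁻³·A⁻².
  F = C/V (capacitance = charge per voltage),
      = A·s/(kg·m²·s⁻³·A⁻¹) (substituting C and V),
      = kg⁻¹·m⁻²·s⁴·A².
  Hz = 1/s = s⁻¹ (frequency is cycles per second).
  So Hz⁻¹ = s.
  lx = lm/m² (illuminance = luminous flux per area),
      = m⁻²·cd.
  So lx⁻¹ = m²·cd⁻¹.
  Combining: m·Gy⁻²·C·Ω·F·Hz⁻¹·s⁻²·lx⁻¹ = m · (m⁻⁴·s⁴) · (s·A) · (kg·m²·s⁻³·A⁻²) · (kg⁻¹·m⁻²·s⁴·A²) · s · s⁻² · (m²·cd⁻¹) = m⁻¹·s⁵·A·cd⁻¹.
Left is m⁻³·s⁵·A; right is m⁻¹·s⁵·A·cd⁻¹ — different.

No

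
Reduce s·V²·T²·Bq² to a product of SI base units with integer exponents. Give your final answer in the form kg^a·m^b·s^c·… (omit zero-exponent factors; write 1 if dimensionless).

kg⁴·m⁴·s⁻¹¹·A⁻⁴

V = kg·m²·s⁻³·A⁻¹.
So V² = kg²·m⁴·s⁻⁶·A⁻².
T = kg·s⁻²·A⁻¹.
So T² = kg²·s⁻⁴·A⁻².
Bq = s⁻¹.
So Bq² = s⁻².
Combining: s·V²·T²·Bq² = s · (kg²·m⁴·s⁻⁶·A⁻²) · (kg²·s⁻⁴·A⁻²) · s⁻² = kg⁴·m⁴·s⁻¹¹·A⁻⁴.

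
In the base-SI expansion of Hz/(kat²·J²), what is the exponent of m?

-4

kat = mol/s = s⁻¹·mol (catalytic activity).
So kat⁻² = s²·mol⁻².
J = N·m (work = force × distance),
    = kg·m²·s⁻².
So J⁻² = kg⁻²·m⁻⁴·s⁴.
Hz = 1/s = s⁻¹ (frequency is cycles per second).
Combining: kat⁻²·J⁻²·Hz = (s²·mol⁻²) · (kg⁻²·m⁻⁴·s⁴) · s⁻¹ = kg⁻²·m⁻⁴·s⁵·mol⁻².
The exponent of m is -4.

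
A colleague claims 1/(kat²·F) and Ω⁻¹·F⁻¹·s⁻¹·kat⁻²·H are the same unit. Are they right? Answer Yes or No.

Left side:
  kat = s⁻¹·mol.
  So kat⁻² = s²·mol⁻².
  F = kg⁻¹·m⁻²·s⁴·A².
  So F⁻¹ = kg·m²·s⁻⁴·A⁻².
  Combining: kat⁻²·F⁻¹ = (s²·mol⁻²) · (kg·m²·s⁻⁴·A⁻²) = kg·m²·s⁻²·A⁻²·mol⁻².
Right side:
  Ω = V/A (resistance = voltage per current),
      = kg·m²·s⁻³·A⁻².
  So Ω⁻¹ = kg⁻¹·m⁻²·s³·A².
  F = C/V (capacitance = charge per voltage),
      = A·s/(kg·m²·s⁻³·A⁻¹) (substituting C and V),
      = kg⁻¹·m⁻²·s⁴·A².
  So F⁻¹ = kg·m²·s⁻⁴·A⁻².
  kat = mol/s = s⁻¹·mol (catalytic activity).
  So kat⁻² = s²·mol⁻².
  H = Wb/A (inductance = flux per current),
      = kg·m²·s⁻²·A⁻².
  Combining: Ω⁻¹·F⁻¹·s⁻¹·kat⁻²·H = (kg⁻¹·m⁻²·s³·A²) · (kg·m²·s⁻⁴·A⁻²) · s⁻¹ · (s²·mol⁻²) · (kg·m²·s⁻²·A⁻²) = kg·m²·s⁻²·A⁻²·mol⁻².
Both reduce to kg·m²·s⁻²·A⁻²·mol⁻².

Yes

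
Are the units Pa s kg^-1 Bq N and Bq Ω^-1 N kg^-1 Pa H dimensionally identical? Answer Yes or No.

Left side:
  Pa = N/m² (pressure = force per area),
      = kg·m⁻¹·s⁻².
  Bq = 1/s = s⁻¹ (activity is decays per second).
  N = kg·m/s² = kg·m·s⁻² (force = mass × acceleration).
  Combining: Pa·s·kg⁻¹·Bq·N = (kg·m⁻¹·s⁻²) · s · kg⁻¹ · s⁻¹ · (kg·m·s⁻²) = kg·s⁻⁴.
Right side:
  Bq = s⁻¹.
  Ω = kg·m²·s⁻³·A⁻².
  So Ω⁻¹ = kg⁻¹·m⁻²·s³·A².
  N = kg·m·s⁻².
  Pa = kg·m⁻¹·s⁻².
  H = kg·m²·s⁻²·A⁻².
  Combining: Bq·Ω⁻¹·N·kg⁻¹·Pa·H = s⁻¹ · (kg⁻¹·m⁻²·s³·A²) · (kg·m·s⁻²) · kg⁻¹ · (kg·m⁻¹·s⁻²) · (kg·m²·s⁻²·A⁻²) = kg·s⁻⁴.
Both reduce to kg·s⁻⁴.

Yes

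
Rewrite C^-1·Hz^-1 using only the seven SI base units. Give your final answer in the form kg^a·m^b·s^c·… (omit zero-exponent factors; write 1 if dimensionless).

C = A·s = s·A (charge = current × time).
So C⁻¹ = s⁻¹·A⁻¹.
Hz = 1/s = s⁻¹ (frequency is cycles per second).
So Hz⁻¹ = s.
Combining: C⁻¹·Hz⁻¹ = (s⁻¹·A⁻¹) · s = A⁻¹.

A⁻¹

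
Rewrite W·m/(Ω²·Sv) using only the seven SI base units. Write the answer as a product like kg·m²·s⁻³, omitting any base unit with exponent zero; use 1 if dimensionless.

W = J/s (power = energy per time),
    = kg·m²·s⁻³.
Ω = V/A (resistance = voltage per current),
    = kg·m²·s⁻³·A⁻².
So Ω⁻² = kg⁻²·m⁻⁴·s⁶·A⁴.
Sv = J/kg (equivalent dose = energy per mass),
    = m²·s⁻².
So Sv⁻¹ = m⁻²·s².
Combining: W·Ω⁻²·Sv⁻¹·m = (kg·m²·s⁻³) · (kg⁻²·m⁻⁴·s⁶·A⁴) · (m⁻²·s²) · m = kg⁻¹·m⁻³·s⁵·A⁴.

kg⁻¹·m⁻³·s⁵·A⁴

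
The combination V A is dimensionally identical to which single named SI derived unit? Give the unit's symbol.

V = W/A (potential = power per current),
    = kg·m²·s⁻³·A⁻¹.
Combining: V·A = (kg·m²·s⁻³·A⁻¹) · A = kg·m²·s⁻³.
kg·m²·s⁻³ is the base-SI form of the watt.

W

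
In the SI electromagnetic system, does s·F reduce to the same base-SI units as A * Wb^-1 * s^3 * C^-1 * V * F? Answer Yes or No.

Left side:
  F = C/V (capacitance = charge per voltage),
      = A·s/(kg·m²·s⁻³·A⁻¹) (substituting C and V),
      = kg⁻¹·m⁻²·s⁴·A².
  Combining: s·F = s · (kg⁻¹·m⁻²·s⁴·A²) = kg⁻¹·m⁻²·s⁵·A².
Right side:
  Wb = V·s (flux: a volt is a weber per second),
      = kg·m²·s⁻²·A⁻¹.
  So Wb⁻¹ = kg⁻¹·m⁻²·s²·A.
  C = A·s = s·A (charge = current × time).
  So C⁻¹ = s⁻¹·A⁻¹.
  V = W/A (potential = power per current),
      = kg·m²·s⁻³·A⁻¹.
  F = C/V (capacitance = charge per voltage),
      = A·s/(kg·m²·s⁻³·A⁻¹) (substituting C and V),
      = kg⁻¹·m⁻²·s⁴·A².
  Combining: A·Wb⁻¹·s³·C⁻¹·V·F = A · (kg⁻¹·m⁻²·s²·A) · s³ · (s⁻¹·A⁻¹) · (kg·m²·s⁻³·A⁻¹) · (kg⁻¹·m⁻²·s⁴·A²) = kg⁻¹·m⁻²·s⁵·A².
Both reduce to kg⁻¹·m⁻²·s⁵·A².

Yes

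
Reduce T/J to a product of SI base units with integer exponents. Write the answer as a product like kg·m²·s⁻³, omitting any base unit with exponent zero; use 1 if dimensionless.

T = kg·s⁻²·A⁻¹.
J = kg·m²·s⁻².
So J⁻¹ = kg⁻¹·m⁻²·s².
Combining: T·J⁻¹ = (kg·s⁻²·A⁻¹) · (kg⁻¹·m⁻²·s²) = m⁻²·A⁻¹.

m⁻²·A⁻¹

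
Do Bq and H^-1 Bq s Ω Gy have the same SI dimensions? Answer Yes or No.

Left side:
  Bq = s⁻¹.
Right side:
  H = Wb/A (inductance = flux per current),
      = kg·m²·s⁻²·A⁻².
  So H⁻¹ = kg⁻¹·m⁻²·s²·A².
  Bq = 1/s = s⁻¹ (activity is decays per second).
  Ω = V/A (resistance = voltage per current),
      = kg·m²·s⁻³·A⁻².
  Gy = J/kg (absorbed dose = energy per mass),
      = m²·s⁻².
  Combining: H⁻¹·Bq·s·Ω·Gy = (kg⁻¹·m⁻²·s²·A²) · s⁻¹ · s · (kg·m²·s⁻³·A⁻²) · (m²·s⁻²) = m²·s⁻³.
Left is s⁻¹; right is m²·s⁻³ — different.

No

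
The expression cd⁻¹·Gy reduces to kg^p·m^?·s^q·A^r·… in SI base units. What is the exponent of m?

Gy = m²·s⁻².
Combining: cd⁻¹·Gy = cd⁻¹ · (m²·s⁻²) = m²·s⁻²·cd⁻¹.
The exponent of m is 2.

2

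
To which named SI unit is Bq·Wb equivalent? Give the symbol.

Bq = s⁻¹.
Wb = kg·m²·s⁻²·A⁻¹.
Combining: Bq·Wb = s⁻¹ · (kg·m²·s⁻²·A⁻¹) = kg·m²·s⁻³·A⁻¹.
kg·m²·s⁻³·A⁻¹ is the base-SI form of the volt.

V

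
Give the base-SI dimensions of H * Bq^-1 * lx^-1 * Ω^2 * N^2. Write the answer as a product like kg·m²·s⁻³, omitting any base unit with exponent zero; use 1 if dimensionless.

kg⁵·m¹⁰·s⁻¹¹·A⁻⁶·cd⁻¹

H = Wb/A (inductance = flux per current),
    = kg·m²·s⁻²·A⁻².
Bq = 1/s = s⁻¹ (activity is decays per second).
So Bq⁻¹ = s.
lx = lm/m² (illuminance = luminous flux per area),
    = m⁻²·cd.
So lx⁻¹ = m²·cd⁻¹.
Ω = V/A (resistance = voltage per current),
    = kg·m²·s⁻³·A⁻².
So Ω² = kg²·m⁴·s⁻⁶·A⁻⁴.
N = kg·m/s² = kg·m·s⁻² (force = mass × acceleration).
So N² = kg²·m²·s⁻⁴.
Combining: H·Bq⁻¹·lx⁻¹·Ω²·N² = (kg·m²·s⁻²·A⁻²) · s · (m²·cd⁻¹) · (kg²·m⁴·s⁻⁶·A⁻⁴) · (kg²·m²·s⁻⁴) = kg⁵·m¹⁰·s⁻¹¹·A⁻⁶·cd⁻¹.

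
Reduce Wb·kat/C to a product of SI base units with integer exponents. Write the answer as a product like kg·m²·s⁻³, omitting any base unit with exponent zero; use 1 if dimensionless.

kg·m²·s⁻⁴·A⁻²·mol

Wb = kg·m²·s⁻²·A⁻¹.
C = s·A.
So C⁻¹ = s⁻¹·A⁻¹.
kat = s⁻¹·mol.
Combining: Wb·C⁻¹·kat = (kg·m²·s⁻²·A⁻¹) · (s⁻¹·A⁻¹) · (s⁻¹·mol) = kg·m²·s⁻⁴·A⁻²·mol.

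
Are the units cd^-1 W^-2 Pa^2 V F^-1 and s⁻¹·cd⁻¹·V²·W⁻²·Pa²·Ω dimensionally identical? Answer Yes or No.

Left side:
  W = kg·m²·s⁻³.
  So W⁻² = kg⁻²·m⁻⁴·s⁶.
  Pa = kg·m⁻¹·s⁻².
  So Pa² = kg²·m⁻²·s⁻⁴.
  V = kg·m²·s⁻³·A⁻¹.
  F = kg⁻¹·m⁻²·s⁴·A².
  So F⁻¹ = kg·m²·s⁻⁴·A⁻².
  Combining: cd⁻¹·W⁻²·Pa²·V·F⁻¹ = cd⁻¹ · (kg⁻²·m⁻⁴·s⁶) · (kg²·m⁻²·s⁻⁴) · (kg·m²·s⁻³·A⁻¹) · (kg·m²·s⁻⁴·A⁻²) = kg²·m⁻²·s⁻⁵·A⁻³·cd⁻¹.
Right side:
  V = W/A (potential = power per current),
      = kg·m²·s⁻³·A⁻¹.
  So V² = kg²·m⁴·s⁻⁶·A⁻².
  W = J/s (power = energy per time),
      = kg·m²·s⁻³.
  So W⁻² = kg⁻²·m⁻⁴·s⁶.
  Pa = N/m² (pressure = force per area),
      = kg·m⁻¹·s⁻².
  So Pa² = kg²·m⁻²·s⁻⁴.
  Ω = V/A (resistance = voltage per current),
      = kg·m²·s⁻³·A⁻².
  Combining: s⁻¹·cd⁻¹·V²·W⁻²·Pa²·Ω = s⁻¹ · cd⁻¹ · (kg²·m⁴·s⁻⁶·A⁻²) · (kg⁻²·m⁻⁴·s⁶) · (kg²·m⁻²·s⁻⁴) · (kg·m²·s⁻³·A⁻²) = kg³·s⁻⁸·A⁻⁴·cd⁻¹.
Left is kg²·m⁻²·s⁻⁵·A⁻³·cd⁻¹; right is kg³·s⁻⁸·A⁻⁴·cd⁻¹ — different.

No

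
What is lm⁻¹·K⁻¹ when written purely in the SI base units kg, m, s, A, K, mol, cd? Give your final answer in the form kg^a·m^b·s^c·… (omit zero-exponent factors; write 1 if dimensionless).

K⁻¹·cd⁻¹

lm = cd·sr = cd (luminous flux; sr is dimensionless).
So lm⁻¹ = cd⁻¹.
Combining: lm⁻¹·K⁻¹ = cd⁻¹ · K⁻¹ = K⁻¹·cd⁻¹.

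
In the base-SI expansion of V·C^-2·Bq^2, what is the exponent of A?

-3

V = kg·m²·s⁻³·A⁻¹.
C = s·A.
So C⁻² = s⁻²·A⁻².
Bq = s⁻¹.
So Bq² = s⁻².
Combining: V·C⁻²·Bq² = (kg·m²·s⁻³·A⁻¹) · (s⁻²·A⁻²) · s⁻² = kg·m²·s⁻⁷·A⁻³.
The exponent of A is -3.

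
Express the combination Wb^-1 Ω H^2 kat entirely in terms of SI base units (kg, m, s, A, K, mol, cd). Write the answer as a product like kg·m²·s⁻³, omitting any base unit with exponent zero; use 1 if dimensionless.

Wb = V·s (flux: a volt is a weber per second),
    = kg·m²·s⁻²·A⁻¹.
So Wb⁻¹ = kg⁻¹·m⁻²·s²·A.
Ω = V/A (resistance = voltage per current),
    = kg·m²·s⁻³·A⁻².
H = Wb/A (inductance = flux per current),
    = kg·m²·s⁻²·A⁻².
So H² = kg²·m⁴·s⁻⁴·A⁻⁴.
kat = mol/s = s⁻¹·mol (catalytic activity).
Combining: Wb⁻¹·Ω·H²·kat = (kg⁻¹·m⁻²·s²·A) · (kg·m²·s⁻³·A⁻²) · (kg²·m⁴·s⁻⁴·A⁻⁴) · (s⁻¹·mol) = kg²·m⁴·s⁻⁶·A⁻⁵·mol.

kg²·m⁴·s⁻⁶·A⁻⁵·mol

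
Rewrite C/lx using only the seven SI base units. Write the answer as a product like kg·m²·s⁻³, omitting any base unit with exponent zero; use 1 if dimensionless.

lx = m⁻²·cd.
So lx⁻¹ = m²·cd⁻¹.
C = s·A.
Combining: lx⁻¹·C = (m²·cd⁻¹) · (s·A) = m²·s·A·cd⁻¹.

m²·s·A·cd⁻¹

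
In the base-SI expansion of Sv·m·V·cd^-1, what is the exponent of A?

-1

Sv = J/kg (equivalent dose = energy per mass),
    = m²·s⁻².
V = W/A (potential = power per current),
    = kg·m²·s⁻³·A⁻¹.
Combining: Sv·m·V·cd⁻¹ = (m²·s⁻²) · m · (kg·m²·s⁻³·A⁻¹) · cd⁻¹ = kg·m⁵·s⁻⁵·A⁻¹·cd⁻¹.
The exponent of A is -1.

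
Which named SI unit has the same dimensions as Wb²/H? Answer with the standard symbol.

J

Wb = kg·m²·s⁻²·A⁻¹.
So Wb² = kg²·m⁴·s⁻⁴·A⁻².
H = kg·m²·s⁻²·A⁻².
So H⁻¹ = kg⁻¹·m⁻²·s²·A².
Combining: Wb²·H⁻¹ = (kg²·m⁴·s⁻⁴·A⁻²) · (kg⁻¹·m⁻²·s²·A²) = kg·m²·s⁻².
kg·m²·s⁻² is the base-SI form of the joule.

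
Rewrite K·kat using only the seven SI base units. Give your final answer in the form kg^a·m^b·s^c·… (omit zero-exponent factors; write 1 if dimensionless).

s⁻¹·K·mol

kat = s⁻¹·mol.
Combining: K·kat = K · (s⁻¹·mol) = s⁻¹·K·mol.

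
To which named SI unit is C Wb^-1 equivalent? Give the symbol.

S

C = A·s = s·A (charge = current × time).
Wb = V·s (flux: a volt is a weber per second),
    = kg·m²·s⁻²·A⁻¹.
So Wb⁻¹ = kg⁻¹·m⁻²·s²·A.
Combining: C·Wb⁻¹ = (s·A) · (kg⁻¹·m⁻²·s²·A) = kg⁻¹·m⁻²·s³·A².
kg⁻¹·m⁻²·s³·A² is the base-SI form of the siemens.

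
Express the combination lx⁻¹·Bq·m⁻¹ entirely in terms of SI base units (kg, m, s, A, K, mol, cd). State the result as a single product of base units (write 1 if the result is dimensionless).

lx = lm/m² (illuminance = luminous flux per area),
    = m⁻²·cd.
So lx⁻¹ = m²·cd⁻¹.
Bq = 1/s = s⁻¹ (activity is decays per second).
Combining: lx⁻¹·Bq·m⁻¹ = (m²·cd⁻¹) · s⁻¹ · m⁻¹ = m·s⁻¹·cd⁻¹.

m·s⁻¹·cd⁻¹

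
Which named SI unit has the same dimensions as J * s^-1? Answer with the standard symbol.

W

J = kg·m²·s⁻².
Combining: J·s⁻¹ = (kg·m²·s⁻²) · s⁻¹ = kg·m²·s⁻³.
kg·m²·s⁻³ is the base-SI form of the watt.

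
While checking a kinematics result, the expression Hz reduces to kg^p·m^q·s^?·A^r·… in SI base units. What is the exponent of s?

Hz = 1/s = s⁻¹ (frequency is cycles per second).
The exponent of s is -1.

-1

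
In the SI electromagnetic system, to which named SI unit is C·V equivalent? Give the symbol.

J

C = A·s = s·A (charge = current × time).
V = W/A (potential = power per current),
    = kg·m²·s⁻³·A⁻¹.
Combining: C·V = (s·A) · (kg·m²·s⁻³·A⁻¹) = kg·m²·s⁻².
kg·m²·s⁻² is the base-SI form of the joule.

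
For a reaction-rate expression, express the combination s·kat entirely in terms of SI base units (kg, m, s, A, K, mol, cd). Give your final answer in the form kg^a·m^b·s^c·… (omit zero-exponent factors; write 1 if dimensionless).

kat = mol/s = s⁻¹·mol (catalytic activity).
Combining: s·kat = s · (s⁻¹·mol) = mol.

mol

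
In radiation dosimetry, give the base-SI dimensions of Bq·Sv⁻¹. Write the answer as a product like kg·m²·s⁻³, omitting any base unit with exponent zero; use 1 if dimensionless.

m⁻²·s

Bq = 1/s = s⁻¹ (activity is decays per second).
Sv = J/kg (equivalent dose = energy per mass),
    = m²·s⁻².
So Sv⁻¹ = m⁻²·s².
Combining: Bq·Sv⁻¹ = s⁻¹ · (m⁻²·s²) = m⁻²·s.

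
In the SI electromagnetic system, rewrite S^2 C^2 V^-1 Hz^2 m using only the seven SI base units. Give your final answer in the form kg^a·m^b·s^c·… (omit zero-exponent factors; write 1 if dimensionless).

S = 1/Ω (conductance is reciprocal resistance),
    = kg⁻¹·m⁻²·s³·A².
So S² = kg⁻²·m⁻⁴·s⁶·A⁴.
C = A·s = s·A (charge = current × time).
So C² = s²·A².
V = W/A (potential = power per current),
    = kg·m²·s⁻³·A⁻¹.
So V⁻¹ = kg⁻¹·m⁻²·s³·A.
Hz = 1/s = s⁻¹ (frequency is cycles per second).
So Hz² = s⁻².
Combining: S²·C²·V⁻¹·Hz²·m = (kg⁻²·m⁻⁴·s⁶·A⁴) · (s²·A²) · (kg⁻¹·m⁻²·s³·A) · s⁻² · m = kg⁻³·m⁻⁵·s⁹·A⁷.

kg⁻³·m⁻⁵·s⁹·A⁷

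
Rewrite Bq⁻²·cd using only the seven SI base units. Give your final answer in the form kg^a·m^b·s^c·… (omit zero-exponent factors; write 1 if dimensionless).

s²·cd

Bq = 1/s = s⁻¹ (activity is decays per second).
So Bq⁻² = s².
Combining: Bq⁻²·cd = s² · cd = s²·cd.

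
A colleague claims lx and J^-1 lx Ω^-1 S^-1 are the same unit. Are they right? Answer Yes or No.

Left side:
  lx = lm/m² (illuminance = luminous flux per area),
      = m⁻²·cd.
Right side:
  J = N·m (work = force × distance),
      = kg·m²·s⁻².
  So J⁻¹ = kg⁻¹·m⁻²·s².
  lx = lm/m² (illuminance = luminous flux per area),
      = m⁻²·cd.
  Ω = V/A (resistance = voltage per current),
      = kg·m²·s⁻³·A⁻².
  So Ω⁻¹ = kg⁻¹·m⁻²·s³·A².
  S = 1/Ω (conductance is reciprocal resistance),
      = kg⁻¹·m⁻²·s³·A².
  So S⁻¹ = kg·m²·s⁻³·A⁻².
  Combining: J⁻¹·lx·Ω⁻¹·S⁻¹ = (kg⁻¹·m⁻²·s²) · (m⁻²·cd) · (kg⁻¹·m⁻²·s³·A²) · (kg·m²·s⁻³·A⁻²) = kg⁻¹·m⁻⁴·s²·cd.
Left is m⁻²·cd; right is kg⁻¹·m⁻⁴·s²·cd — different.

No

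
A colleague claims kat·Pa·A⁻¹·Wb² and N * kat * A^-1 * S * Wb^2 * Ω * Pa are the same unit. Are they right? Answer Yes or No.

Left side:
  kat = s⁻¹·mol.
  Pa = kg·m⁻¹·s⁻².
  Wb = kg·m²·s⁻²·A⁻¹.
  So Wb² = kg²·m⁴·s⁻⁴·A⁻².
  Combining: kat·Pa·A⁻¹·Wb² = (s⁻¹·mol) · (kg·m⁻¹·s⁻²) · A⁻¹ · (kg²·m⁴·s⁻⁴·A⁻²) = kg³·m³·s⁻⁷·A⁻³·mol.
Right side:
  N = kg·m·s⁻².
  kat = s⁻¹·mol.
  S = kg⁻¹·m⁻²·s³·A².
  Wb = kg·m²·s⁻²·A⁻¹.
  So Wb² = kg²·m⁴·s⁻⁴·A⁻².
  Ω = kg·m²·s⁻³·A⁻².
  Pa = kg·m⁻¹·s⁻².
  Combining: N·kat·A⁻¹·S·Wb²·Ω·Pa = (kg·m·s⁻²) · (s⁻¹·mol) · A⁻¹ · (kg⁻¹·m⁻²·s³·A²) · (kg²·m⁴·s⁻⁴·A⁻²) · (kg·m²·s⁻³·A⁻²) · (kg·m⁻¹·s⁻²) = kg⁴·m⁴·s⁻⁹·A⁻³·mol.
Left is kg³·m³·s⁻⁷·A⁻³·mol; right is kg⁴·m⁴·s⁻⁹·A⁻³·mol — different.

No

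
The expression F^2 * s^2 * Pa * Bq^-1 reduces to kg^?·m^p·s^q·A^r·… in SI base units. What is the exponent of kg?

F = C/V (capacitance = charge per voltage),
    = A·s/(kg·m²·s⁻³·A⁻¹) (substituting C and V),
    = kg⁻¹·m⁻²·s⁴·A².
So F² = kg⁻²·m⁻⁴·s⁸·A⁴.
Pa = N/m² (pressure = force per area),
    = kg·m⁻¹·s⁻².
Bq = 1/s = s⁻¹ (activity is decays per second).
So Bq⁻¹ = s.
Combining: F²·s²·Pa·Bq⁻¹ = (kg⁻²·m⁻⁴·s⁸·A⁴) · s² · (kg·m⁻¹·s⁻²) · s = kg⁻¹·m⁻⁵·s⁹·A⁴.
The exponent of kg is -1.

-1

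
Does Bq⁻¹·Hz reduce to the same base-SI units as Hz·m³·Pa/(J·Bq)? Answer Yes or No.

Left side:
  Bq = 1/s = s⁻¹ (activity is decays per second).
  So Bq⁻¹ = s.
  Hz = 1/s = s⁻¹ (frequency is cycles per second).
  Combining: Bq⁻¹·Hz = s · s⁻¹ = 1.
Right side:
  Hz = 1/s = s⁻¹ (frequency is cycles per second).
  J = N·m (work = force × distance),
      = kg·m²·s⁻².
  So J⁻¹ = kg⁻¹·m⁻²·s².
  Bq = 1/s = s⁻¹ (activity is decays per second).
  So Bq⁻¹ = s.
  Pa = N/m² (pressure = force per area),
      = kg·m⁻¹·s⁻².
  Combining: Hz·J⁻¹·Bq⁻¹·m³·Pa = s⁻¹ · (kg⁻¹·m⁻²·s²) · s · m³ · (kg·m⁻¹·s⁻²) = 1.
Both reduce to 1.

Yes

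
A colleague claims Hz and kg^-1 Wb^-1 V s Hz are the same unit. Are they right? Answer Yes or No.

Left side:
  Hz = 1/s = s⁻¹ (frequency is cycles per second).
Right side:
  Wb = V·s (flux: a volt is a weber per second),
      = kg·m²·s⁻²·A⁻¹.
  So Wb⁻¹ = kg⁻¹·m⁻²·s²·A.
  V = W/A (potential = power per current),
      = kg·m²·s⁻³·A⁻¹.
  Hz = 1/s = s⁻¹ (frequency is cycles per second).
  Combining: kg⁻¹·Wb⁻¹·V·s·Hz = kg⁻¹ · (kg⁻¹·m⁻²·s²·A) · (kg·m²·s⁻³·A⁻¹) · s · s⁻¹ = kg⁻¹·s⁻¹.
Left is s⁻¹; right is kg⁻¹·s⁻¹ — different.

No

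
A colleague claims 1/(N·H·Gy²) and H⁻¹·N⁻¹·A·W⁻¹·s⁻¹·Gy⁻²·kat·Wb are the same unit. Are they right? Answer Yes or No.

Left side:
  N = kg·m·s⁻².
  So N⁻¹ = kg⁻¹·m⁻¹·s².
  H = kg·m²·s⁻²·A⁻².
  So H⁻¹ = kg⁻¹·m⁻²·s²·A².
  Gy = m²·s⁻².
  So Gy⁻² = m⁻⁴·s⁴.
  Combining: N⁻¹·H⁻¹·Gy⁻² = (kg⁻¹·m⁻¹·s²) · (kg⁻¹·m⁻²·s²·A²) · (m⁻⁴·s⁴) = kg⁻²·m⁻⁷·s⁸·A².
Right side:
  H = kg·m²·s⁻²·A⁻².
  So H⁻¹ = kg⁻¹·m⁻²·s²·A².
  N = kg·m·s⁻².
  So N⁻¹ = kg⁻¹·m⁻¹·s².
  W = kg·m²·s⁻³.
  So W⁻¹ = kg⁻¹·m⁻²·s³.
  Gy = m²·s⁻².
  So Gy⁻² = m⁻⁴·s⁴.
  kat = s⁻¹·mol.
  Wb = kg·m²·s⁻²·A⁻¹.
  Combining: H⁻¹·N⁻¹·A·W⁻¹·s⁻¹·Gy⁻²·kat·Wb = (kg⁻¹·m⁻²·s²·A²) · (kg⁻¹·m⁻¹·s²) · A · (kg⁻¹·m⁻²·s³) · s⁻¹ · (m⁻⁴·s⁴) · (s⁻¹·mol) · (kg·m²·s⁻²·A⁻¹) = kg⁻²·m⁻⁷·s⁷·A²·mol.
Left is kg⁻²·m⁻⁷·s⁸·A²; right is kg⁻²·m⁻⁷·s⁷·A²·mol — different.

No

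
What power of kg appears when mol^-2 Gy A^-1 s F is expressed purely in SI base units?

-1

Gy = J/kg (absorbed dose = energy per mass),
    = m²·s⁻².
F = C/V (capacitance = charge per voltage),
    = A·s/(kg·m²·s⁻³·A⁻¹) (substituting C and V),
    = kg⁻¹·m⁻²·s⁴·A².
Combining: mol⁻²·Gy·A⁻¹·s·F = mol⁻² · (m²·s⁻²) · A⁻¹ · s · (kg⁻¹·m⁻²·s⁴·A²) = kg⁻¹·s³·A·mol⁻².
The exponent of kg is -1.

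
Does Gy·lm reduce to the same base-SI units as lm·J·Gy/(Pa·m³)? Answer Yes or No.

Yes

Left side:
  Gy = m²·s⁻².
  lm = cd.
  Combining: Gy·lm = (m²·s⁻²) · cd = m²·s⁻²·cd.
Right side:
  Pa = N/m² (pressure = force per area),
      = kg·m⁻¹·s⁻².
  So Pa⁻¹ = kg⁻¹·m·s².
  lm = cd·sr = cd (luminous flux; sr is dimensionless).
  J = N·m (work = force × distance),
      = kg·m²·s⁻².
  Gy = J/kg (absorbed dose = energy per mass),
      = m²·s⁻².
  Combining: Pa⁻¹·lm·J·m⁻³·Gy = (kg⁻¹·m·s²) · cd · (kg·m²·s⁻²) · m⁻³ · (m²·s⁻²) = m²·s⁻²·cd.
Both reduce to m²·s⁻²·cd.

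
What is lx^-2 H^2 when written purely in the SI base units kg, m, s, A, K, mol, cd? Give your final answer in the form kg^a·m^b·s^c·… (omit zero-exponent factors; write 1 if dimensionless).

lx = lm/m² (illuminance = luminous flux per area),
    = m⁻²·cd.
So lx⁻² = m⁴·cd⁻².
H = Wb/A (inductance = flux per current),
    = kg·m²·s⁻²·A⁻².
So H² = kg²·m⁴·s⁻⁴·A⁻⁴.
Combining: lx⁻²·H² = (m⁴·cd⁻²) · (kg²·m⁴·s⁻⁴·A⁻⁴) = kg²·m⁸·s⁻⁴·A⁻⁴·cd⁻².

kg²·m⁸·s⁻⁴·A⁻⁴·cd⁻²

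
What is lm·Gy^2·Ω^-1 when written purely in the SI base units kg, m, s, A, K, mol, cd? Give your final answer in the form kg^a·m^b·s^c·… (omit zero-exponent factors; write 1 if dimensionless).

kg⁻¹·m²·s⁻¹·A²·cd

lm = cd.
Gy = m²·s⁻².
So Gy² = m⁴·s⁻⁴.
Ω = kg·m²·s⁻³·A⁻².
So Ω⁻¹ = kg⁻¹·m⁻²·s³·A².
Combining: lm·Gy²·Ω⁻¹ = cd · (m⁴·s⁻⁴) · (kg⁻¹·m⁻²·s³·A²) = kg⁻¹·m²·s⁻¹·A²·cd.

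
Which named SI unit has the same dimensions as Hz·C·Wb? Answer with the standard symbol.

J

Hz = s⁻¹.
C = s·A.
Wb = kg·m²·s⁻²·A⁻¹.
Combining: Hz·C·Wb = s⁻¹ · (s·A) · (kg·m²·s⁻²·A⁻¹) = kg·m²·s⁻².
kg·m²·s⁻² is the base-SI form of the joule.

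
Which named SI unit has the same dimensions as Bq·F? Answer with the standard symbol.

Bq = 1/s = s⁻¹ (activity is decays per second).
F = C/V (capacitance = charge per voltage),
    = A·s/(kg·m²·s⁻³·A⁻¹) (substituting C and V),
    = kg⁻¹·m⁻²·s⁴·A².
Combining: Bq·F = s⁻¹ · (kg⁻¹·m⁻²·s⁴·A²) = kg⁻¹·m⁻²·s³·A².
kg⁻¹·m⁻²·s³·A² is the base-SI form of the siemens.

S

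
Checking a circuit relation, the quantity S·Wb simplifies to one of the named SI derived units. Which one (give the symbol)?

C

S = kg⁻¹·m⁻²·s³·A².
Wb = kg·m²·s⁻²·A⁻¹.
Combining: S·Wb = (kg⁻¹·m⁻²·s³·A²) · (kg·m²·s⁻²·A⁻¹) = s·A.
s·A is the base-SI form of the coulomb.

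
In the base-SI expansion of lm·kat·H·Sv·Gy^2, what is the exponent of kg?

1

lm = cd.
kat = s⁻¹·mol.
H = kg·m²·s⁻²·A⁻².
Sv = m²·s⁻².
Gy = m²·s⁻².
So Gy² = m⁴·s⁻⁴.
Combining: lm·kat·H·Sv·Gy² = cd · (s⁻¹·mol) · (kg·m²·s⁻²·A⁻²) · (m²·s⁻²) · (m⁴·s⁻⁴) = kg·m⁸·s⁻⁹·A⁻²·mol·cd.
The exponent of kg is 1.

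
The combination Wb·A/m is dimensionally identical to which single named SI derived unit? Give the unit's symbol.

N

Wb = V·s (flux: a volt is a weber per second),
    = kg·m²·s⁻²·A⁻¹.
Combining: Wb·m⁻¹·A = (kg·m²·s⁻²·A⁻¹) · m⁻¹ · A = kg·m·s⁻².
kg·m·s⁻² is the base-SI form of the newton.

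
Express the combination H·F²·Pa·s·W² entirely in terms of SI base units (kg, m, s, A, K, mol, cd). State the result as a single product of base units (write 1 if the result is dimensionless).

H = kg·m²·s⁻²·A⁻².
F = kg⁻¹·m⁻²·s⁴·A².
So F² = kg⁻²·m⁻⁴·s⁸·A⁴.
Pa = kg·m⁻¹·s⁻².
W = kg·m²·s⁻³.
So W² = kg²·m⁴·s⁻⁶.
Combining: H·F²·Pa·s·W² = (kg·m²·s⁻²·A⁻²) · (kg⁻²·m⁻⁴·s⁸·A⁴) · (kg·m⁻¹·s⁻²) · s · (kg²·m⁴·s⁻⁶) = kg²·m·s⁻¹·A².

kg²·m·s⁻¹·A²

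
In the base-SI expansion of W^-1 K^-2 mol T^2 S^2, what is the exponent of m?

-6

W = kg·m²·s⁻³.
So W⁻¹ = kg⁻¹·m⁻²·s³.
T = kg·s⁻²·A⁻¹.
So T² = kg²·s⁻⁴·A⁻².
S = kg⁻¹·m⁻²·s³·A².
So S² = kg⁻²·m⁻⁴·s⁶·A⁴.
Combining: W⁻¹·K⁻²·mol·T²·S² = (kg⁻¹·m⁻²·s³) · K⁻² · mol · (kg²·s⁻⁴·A⁻²) · (kg⁻²·m⁻⁴·s⁶·A⁴) = kg⁻¹·m⁻⁶·s⁵·A²·K⁻²·mol.
The exponent of m is -6.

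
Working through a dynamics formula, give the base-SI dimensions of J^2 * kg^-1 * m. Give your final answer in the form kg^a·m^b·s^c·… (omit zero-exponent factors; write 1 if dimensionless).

kg·m⁵·s⁻⁴

J = N·m (work = force × distance),
    = kg·m²·s⁻².
So J² = kg²·m⁴·s⁻⁴.
Combining: J²·kg⁻¹·m = (kg²·m⁴·s⁻⁴) · kg⁻¹ · m = kg·m⁵·s⁻⁴.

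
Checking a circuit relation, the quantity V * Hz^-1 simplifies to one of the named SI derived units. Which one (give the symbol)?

Wb

V = W/A (potential = power per current),
    = kg·m²·s⁻³·A⁻¹.
Hz = 1/s = s⁻¹ (frequency is cycles per second).
So Hz⁻¹ = s.
Combining: V·Hz⁻¹ = (kg·m²·s⁻³·A⁻¹) · s = kg·m²·s⁻²·A⁻¹.
kg·m²·s⁻²·A⁻¹ is the base-SI form of the weber.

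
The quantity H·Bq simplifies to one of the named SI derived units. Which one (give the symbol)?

H = kg·m²·s⁻²·A⁻².
Bq = s⁻¹.
Combining: H·Bq = (kg·m²·s⁻²·A⁻²) · s⁻¹ = kg·m²·s⁻³·A⁻².
kg·m²·s⁻³·A⁻² is the base-SI form of the ohm.

Ω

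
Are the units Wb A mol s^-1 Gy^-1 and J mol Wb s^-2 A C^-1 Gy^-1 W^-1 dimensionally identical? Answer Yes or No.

No

Left side:
  Wb = kg·m²·s⁻²·A⁻¹.
  Gy = m²·s⁻².
  So Gy⁻¹ = m⁻²·s².
  Combining: Wb·A·mol·s⁻¹·Gy⁻¹ = (kg·m²·s⁻²·A⁻¹) · A · mol · s⁻¹ · (m⁻²·s²) = kg·s⁻¹·mol.
Right side:
  J = kg·m²·s⁻².
  Wb = kg·m²·s⁻²·A⁻¹.
  C = s·A.
  So C⁻¹ = s⁻¹·A⁻¹.
  Gy = m²·s⁻².
  So Gy⁻¹ = m⁻²·s².
  W = kg·m²·s⁻³.
  So W⁻¹ = kg⁻¹·m⁻²·s³.
  Combining: J·mol·Wb·s⁻²·A·C⁻¹·Gy⁻¹·W⁻¹ = (kg·m²·s⁻²) · mol · (kg·m²·s⁻²·A⁻¹) · s⁻² · A · (s⁻¹·A⁻¹) · (m⁻²·s²) · (kg⁻¹·m⁻²·s³) = kg·s⁻²·A⁻¹·mol.
Left is kg·s⁻¹·mol; right is kg·s⁻²·A⁻¹·mol — different.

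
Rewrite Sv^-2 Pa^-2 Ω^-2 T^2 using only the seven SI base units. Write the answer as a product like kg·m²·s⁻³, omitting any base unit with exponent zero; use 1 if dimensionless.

kg⁻²·m⁻⁶·s¹⁰·A²

Sv = J/kg (equivalent dose = energy per mass),
    = m²·s⁻².
So Sv⁻² = m⁻⁴·s⁴.
Pa = N/m² (pressure = force per area),
    = kg·m⁻¹·s⁻².
So Pa⁻² = kg⁻²·m²·s⁴.
Ω = V/A (resistance = voltage per current),
    = kg·m²·s⁻³·A⁻².
So Ω⁻² = kg⁻²·m⁻⁴·s⁶·A⁴.
T = Wb/m² (flux density = flux per area),
    = kg·s⁻²·A⁻¹.
So T² = kg²·s⁻⁴·A⁻².
Combining: Sv⁻²·Pa⁻²·Ω⁻²·T² = (m⁻⁴·s⁴) · (kg⁻²·m²·s⁴) · (kg⁻²·m⁻⁴·s⁶·A⁴) · (kg²·s⁻⁴·A⁻²) = kg⁻²·m⁻⁶·s¹⁰·A².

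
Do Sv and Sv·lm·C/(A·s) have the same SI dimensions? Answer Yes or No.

No

Left side:
  Sv = J/kg (equivalent dose = energy per mass),
      = m²·s⁻².
Right side:
  Sv = J/kg (equivalent dose = energy per mass),
      = m²·s⁻².
  lm = cd·sr = cd (luminous flux; sr is dimensionless).
  C = A·s = s·A (charge = current × time).
  Combining: A⁻¹·Sv·lm·s⁻¹·C = A⁻¹ · (m²·s⁻²) · cd · s⁻¹ · (s·A) = m²·s⁻²·cd.
Left is m²·s⁻²; right is m²·s⁻²·cd — different.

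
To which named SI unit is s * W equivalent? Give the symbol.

W = kg·m²·s⁻³.
Combining: s·W = s · (kg·m²·s⁻³) = kg·m²·s⁻².
kg·m²·s⁻² is the base-SI form of the joule.

J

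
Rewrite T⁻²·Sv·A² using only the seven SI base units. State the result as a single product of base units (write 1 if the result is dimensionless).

T = Wb/m² (flux density = flux per area),
    = kg·s⁻²·A⁻¹.
So T⁻² = kg⁻²·s⁴·A².
Sv = J/kg (equivalent dose = energy per mass),
    = m²·s⁻².
Combining: T⁻²·Sv·A² = (kg⁻²·s⁴·A²) · (m²·s⁻²) · A² = kg⁻²·m²·s²·A⁴.

kg⁻²·m²·s²·A⁴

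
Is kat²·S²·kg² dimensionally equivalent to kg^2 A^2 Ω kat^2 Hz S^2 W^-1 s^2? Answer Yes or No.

No

Left side:
  kat = mol/s = s⁻¹·mol (catalytic activity).
  So kat² = s⁻²·mol².
  S = 1/Ω (conductance is reciprocal resistance),
      = kg⁻¹·m⁻²·s³·A².
  So S² = kg⁻²·m⁻⁴·s⁶·A⁴.
  Combining: kat²·S²·kg² = (s⁻²·mol²) · (kg⁻²·m⁻⁴·s⁶·A⁴) · kg² = m⁻⁴·s⁴·A⁴·mol².
Right side:
  Ω = kg·m²·s⁻³·A⁻².
  kat = s⁻¹·mol.
  So kat² = s⁻²·mol².
  Hz = s⁻¹.
  S = kg⁻¹·m⁻²·s³·A².
  So S² = kg⁻²·m⁻⁴·s⁶·A⁴.
  W = kg·m²·s⁻³.
  So W⁻¹ = kg⁻¹·m⁻²·s³.
  Combining: kg²·A²·Ω·kat²·Hz·S²·W⁻¹·s² = kg² · A² · (kg·m²·s⁻³·A⁻²) · (s⁻²·mol²) · s⁻¹ · (kg⁻²·m⁻⁴·s⁶·A⁴) · (kg⁻¹·m⁻²·s³) · s² = m⁻⁴·s⁵·A⁴·mol².
Left is m⁻⁴·s⁴·A⁴·mol²; right is m⁻⁴·s⁵·A⁴·mol² — different.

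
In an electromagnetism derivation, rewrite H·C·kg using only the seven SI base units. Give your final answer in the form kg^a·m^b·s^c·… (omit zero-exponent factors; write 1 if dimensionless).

kg²·m²·s⁻¹·A⁻¹

H = kg·m²·s⁻²·A⁻².
C = s·A.
Combining: H·C·kg = (kg·m²·s⁻²·A⁻²) · (s·A) · kg = kg²·m²·s⁻¹·A⁻¹.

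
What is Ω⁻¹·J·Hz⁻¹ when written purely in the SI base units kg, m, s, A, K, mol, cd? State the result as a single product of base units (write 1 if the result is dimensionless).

Ω = kg·m²·s⁻³·A⁻².
So Ω⁻¹ = kg⁻¹·m⁻²·s³·A².
J = kg·m²·s⁻².
Hz = s⁻¹.
So Hz⁻¹ = s.
Combining: Ω⁻¹·J·Hz⁻¹ = (kg⁻¹·m⁻²·s³·A²) · (kg·m²·s⁻²) · s = s²·A².

s²·A²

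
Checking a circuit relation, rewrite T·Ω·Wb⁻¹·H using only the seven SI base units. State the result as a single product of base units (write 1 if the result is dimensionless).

kg²·m²·s⁻⁵·A⁻⁴

T = Wb/m² (flux density = flux per area),
    = kg·s⁻²·A⁻¹.
Ω = V/A (resistance = voltage per current),
    = kg·m²·s⁻³·A⁻².
Wb = V·s (flux: a volt is a weber per second),
    = kg·m²·s⁻²·A⁻¹.
So Wb⁻¹ = kg⁻¹·m⁻²·s²·A.
H = Wb/A (inductance = flux per current),
    = kg·m²·s⁻²·A⁻².
Combining: T·Ω·Wb⁻¹·H = (kg·s⁻²·A⁻¹) · (kg·m²·s⁻³·A⁻²) · (kg⁻¹·m⁻²·s²·A) · (kg·m²·s⁻²·A⁻²) = kg²·m²·s⁻⁵·A⁻⁴.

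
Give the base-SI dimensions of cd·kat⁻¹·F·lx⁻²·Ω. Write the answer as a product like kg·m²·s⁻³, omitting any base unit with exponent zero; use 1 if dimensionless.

kat = mol/s = s⁻¹·mol (catalytic activity).
So kat⁻¹ = s·mol⁻¹.
F = C/V (capacitance = charge per voltage),
    = A·s/(kg·m²·s⁻³·A⁻¹) (substituting C and V),
    = kg⁻¹·m⁻²·s⁴·A².
lx = lm/m² (illuminance = luminous flux per area),
    = m⁻²·cd.
So lx⁻² = m⁴·cd⁻².
Ω = V/A (resistance = voltage per current),
    = kg·m²·s⁻³·A⁻².
Combining: cd·kat⁻¹·F·lx⁻²·Ω = cd · (s·mol⁻¹) · (kg⁻¹·m⁻²·s⁴·A²) · (m⁴·cd⁻²) · (kg·m²·s⁻³·A⁻²) = m⁴·s²·mol⁻¹·cd⁻¹.

m⁴·s²·mol⁻¹·cd⁻¹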